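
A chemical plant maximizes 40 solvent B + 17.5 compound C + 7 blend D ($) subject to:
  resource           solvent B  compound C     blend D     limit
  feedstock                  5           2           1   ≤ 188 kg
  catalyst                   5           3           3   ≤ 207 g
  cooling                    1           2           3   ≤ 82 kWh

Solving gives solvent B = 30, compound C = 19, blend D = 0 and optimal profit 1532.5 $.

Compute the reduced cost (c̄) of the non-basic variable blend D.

Binding: feedstock and catalyst. Non-binding: cooling (14 unused).
Since cooling is not tight, its dual is 0.
Dual feasibility on the basic columns requires 5·y_feedstock + 5·y_catalyst = 40, 2·y_feedstock + 3·y_catalyst = 17.5.
Solving: y_feedstock = 6.5, y_catalyst = 1.5.
Reduced cost of blend D: c₃ − yᵀa₃ = 7 − (6.5·1 + 1.5·3) = 7 − 11 = -4.

-4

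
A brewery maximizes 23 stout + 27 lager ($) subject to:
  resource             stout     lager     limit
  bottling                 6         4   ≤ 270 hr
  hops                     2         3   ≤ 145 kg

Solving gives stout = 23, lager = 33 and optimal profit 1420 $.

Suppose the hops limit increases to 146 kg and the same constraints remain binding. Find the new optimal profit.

Both bottling and hops are binding at x*.
Dual feasibility on the basic columns requires 6·y_bottling + 2·y_hops = 23, 4·y_bottling + 3·y_hops = 27.
Solving: y_bottling = 1.5, y_hops = 7.
Δz = y_hops·Δb = 7 × (1) = 7, so new z* = 1420 + 7 = 1427.

1427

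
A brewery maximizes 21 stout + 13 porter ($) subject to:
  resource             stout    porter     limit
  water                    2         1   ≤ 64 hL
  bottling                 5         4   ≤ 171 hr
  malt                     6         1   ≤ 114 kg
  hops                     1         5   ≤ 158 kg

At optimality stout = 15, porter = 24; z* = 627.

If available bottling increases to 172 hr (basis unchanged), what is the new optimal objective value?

630

At the optimum: water uses 54 of 64 (slack = 10); bottling uses 171 of 171 (binding); malt uses 114 of 114 (binding); hops uses 135 of 158 (slack = 23).
By complementary slackness, y = 0 for the non-binding constraints.
Dual feasibility on the basic columns requires 5·y_bottling + 6·y_malt = 21, 4·y_bottling + 1·y_malt = 13.
→ y_bottling = 3 and y_malt = 1.
Δz = y_bottling·Δb = 3 × (1) = 3, so new z* = 627 + 3 = 630.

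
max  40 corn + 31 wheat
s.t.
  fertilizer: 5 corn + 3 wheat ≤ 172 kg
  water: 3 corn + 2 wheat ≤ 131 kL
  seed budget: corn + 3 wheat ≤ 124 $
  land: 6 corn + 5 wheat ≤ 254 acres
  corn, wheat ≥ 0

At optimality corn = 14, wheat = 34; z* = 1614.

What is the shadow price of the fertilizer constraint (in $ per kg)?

2

Binding: fertilizer and land. Non-binding: water (21 unused), seed budget (8 unused).
By complementary slackness, y = 0 for the non-binding constraints.
From A_Bᵀ y = c: 5·y_fertilizer + 6·y_land = 40; 3·y_fertilizer + 5·y_land = 31.
This yields shadow prices y_fertilizer = 2, y_land = 5.
Shadow price of fertilizer = 2.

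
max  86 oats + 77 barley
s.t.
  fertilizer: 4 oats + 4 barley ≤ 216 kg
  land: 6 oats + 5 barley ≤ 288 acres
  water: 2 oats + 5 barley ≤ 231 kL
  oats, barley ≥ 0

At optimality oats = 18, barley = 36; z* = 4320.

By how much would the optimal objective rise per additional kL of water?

0

Check each constraint at x*: fertilizer 216/216 (tight); land 288/288 (tight); water 216/231 (slack 15).
By complementary slackness, y = 0 for the non-binding constraint.
The binding rows give the dual system: 4·y_fertilizer + 6·y_land = 86 and 4·y_fertilizer + 5·y_land = 77.
This yields shadow prices y_fertilizer = 8, y_land = 9.
Shadow price of water = 0.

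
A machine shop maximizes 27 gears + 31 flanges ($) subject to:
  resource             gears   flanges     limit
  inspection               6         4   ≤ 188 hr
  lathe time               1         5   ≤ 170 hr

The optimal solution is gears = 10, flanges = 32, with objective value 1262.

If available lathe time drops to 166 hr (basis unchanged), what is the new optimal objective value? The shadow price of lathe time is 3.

1250

Δb = -4, so new z* = 1262 + (3)·(-4) = 1262 − 12 = 1250.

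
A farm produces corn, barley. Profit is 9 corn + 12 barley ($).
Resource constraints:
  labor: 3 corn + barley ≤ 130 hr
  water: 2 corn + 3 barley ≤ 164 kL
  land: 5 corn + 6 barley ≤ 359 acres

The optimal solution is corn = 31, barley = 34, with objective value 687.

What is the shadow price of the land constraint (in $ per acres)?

At the optimum: labor uses 127 of 130 (slack = 3); water uses 164 of 164 (binding); land uses 359 of 359 (binding).
Since labor is not tight, its dual is 0.
From A_Bᵀ y = c: 2·y_water + 5·y_land = 9; 3·y_water + 6·y_land = 12.
Solving: y_water = 2, y_land = 1.
Shadow price of land = 1.

1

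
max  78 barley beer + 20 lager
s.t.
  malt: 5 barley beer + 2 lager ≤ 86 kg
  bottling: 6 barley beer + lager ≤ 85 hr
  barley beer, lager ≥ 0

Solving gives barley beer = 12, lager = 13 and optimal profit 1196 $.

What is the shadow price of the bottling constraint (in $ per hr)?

8

Both malt and bottling are binding at x*.
Dual feasibility on the basic columns requires 5·y_malt + 6·y_bottling = 78, 2·y_malt + 1·y_bottling = 20.
This yields shadow prices y_malt = 6, y_bottling = 8.
Shadow price of bottling = 8.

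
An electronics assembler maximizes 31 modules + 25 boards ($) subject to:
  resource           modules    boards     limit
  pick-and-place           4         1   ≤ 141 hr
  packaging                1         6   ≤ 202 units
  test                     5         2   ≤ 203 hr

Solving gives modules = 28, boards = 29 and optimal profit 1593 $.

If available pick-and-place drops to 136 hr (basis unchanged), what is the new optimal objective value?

At the optimum: pick-and-place uses 141 of 141 (binding); packaging uses 202 of 202 (binding); test uses 198 of 203 (slack = 5).
By complementary slackness, y = 0 for the non-binding constraint.
The binding rows give the dual system: 4·y_pick-and-place + 1·y_packaging = 31 and 1·y_pick-and-place + 6·y_packaging = 25.
Solving: y_pick-and-place = 7, y_packaging = 3.
Δz = y_pick-and-place·Δb = 7 × (-5) = -35, so new z* = 1593 − 35 = 1558.

1558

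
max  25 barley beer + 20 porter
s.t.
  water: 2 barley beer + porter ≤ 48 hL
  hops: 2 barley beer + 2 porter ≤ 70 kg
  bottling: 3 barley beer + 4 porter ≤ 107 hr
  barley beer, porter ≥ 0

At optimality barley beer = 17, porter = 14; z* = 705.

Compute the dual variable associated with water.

At the optimum: water uses 48 of 48 (binding); hops uses 62 of 70 (slack = 8); bottling uses 107 of 107 (binding).
By complementary slackness, y = 0 for the non-binding constraint.
From A_Bᵀ y = c: 2·y_water + 3·y_bottling = 25; 1·y_water + 4·y_bottling = 20.
Solving: y_water = 8, y_bottling = 3.
Shadow price of water = 8.

8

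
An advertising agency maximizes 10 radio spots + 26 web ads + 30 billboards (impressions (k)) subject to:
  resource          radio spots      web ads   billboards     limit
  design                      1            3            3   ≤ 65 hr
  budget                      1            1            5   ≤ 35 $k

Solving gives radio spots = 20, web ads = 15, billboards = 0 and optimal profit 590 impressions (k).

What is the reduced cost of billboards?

Both design and budget are binding at x*.
Dual feasibility on the basic columns requires 1·y_design + 1·y_budget = 10, 3·y_design + 1·y_budget = 26.
Solving: y_design = 8, y_budget = 2.
Reduced cost of billboards: c₃ − yᵀa₃ = 30 − (8·3 + 2·5) = 30 − 34 = -4.

-4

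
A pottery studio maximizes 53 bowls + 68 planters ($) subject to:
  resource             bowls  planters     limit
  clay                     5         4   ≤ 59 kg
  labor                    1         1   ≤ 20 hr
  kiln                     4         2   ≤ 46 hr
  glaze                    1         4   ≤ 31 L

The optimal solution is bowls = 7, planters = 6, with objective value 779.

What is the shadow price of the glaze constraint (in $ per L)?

At the optimum: clay uses 59 of 59 (binding); labor uses 13 of 20 (slack = 7); kiln uses 40 of 46 (slack = 6); glaze uses 31 of 31 (binding).
Slack constraints have shadow price 0 (complementary slackness).
Dual feasibility on the basic columns requires 5·y_clay + 1·y_glaze = 53, 4·y_clay + 4·y_glaze = 68.
This yields shadow prices y_clay = 9, y_glaze = 8.
Shadow price of glaze = 8.

8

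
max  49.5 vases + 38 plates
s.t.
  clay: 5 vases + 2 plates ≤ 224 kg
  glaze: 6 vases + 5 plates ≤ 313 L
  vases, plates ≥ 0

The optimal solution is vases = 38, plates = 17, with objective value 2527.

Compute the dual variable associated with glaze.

Check each constraint at x*: clay 224/224 (tight); glaze 313/313 (tight).
From A_Bᵀ y = c: 5·y_clay + 6·y_glaze = 49.5; 2·y_clay + 5·y_glaze = 38.
→ y_clay = 1.5 and y_glaze = 7.
Shadow price of glaze = 7.

7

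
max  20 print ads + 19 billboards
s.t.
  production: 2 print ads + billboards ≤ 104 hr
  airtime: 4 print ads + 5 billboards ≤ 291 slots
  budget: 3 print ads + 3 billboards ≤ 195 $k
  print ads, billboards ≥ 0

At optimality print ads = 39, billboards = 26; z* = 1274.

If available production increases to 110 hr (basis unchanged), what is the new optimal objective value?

Binding: production and budget. Non-binding: airtime (5 unused).
Since airtime is not tight, its dual is 0.
From A_Bᵀ y = c: 2·y_production + 3·y_budget = 20; 1·y_production + 3·y_budget = 19.
→ y_production = 1 and y_budget = 6.
Δz = y_production·Δb = 1 × (6) = 6, so new z* = 1274 + 6 = 1280.

1280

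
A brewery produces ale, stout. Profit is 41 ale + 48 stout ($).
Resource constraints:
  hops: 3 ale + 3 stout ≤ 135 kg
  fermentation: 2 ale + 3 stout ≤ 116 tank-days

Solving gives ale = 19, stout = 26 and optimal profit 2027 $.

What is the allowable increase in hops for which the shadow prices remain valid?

Binding constraints: hops, fermentation. The basis is B = [[3,3],[2,3]] with det 3.
Per unit increase in hops, x* moves by d = (1, -0.6667).
The basis stays optimal until stout reaches 0; allowable increase = 39 kg.

39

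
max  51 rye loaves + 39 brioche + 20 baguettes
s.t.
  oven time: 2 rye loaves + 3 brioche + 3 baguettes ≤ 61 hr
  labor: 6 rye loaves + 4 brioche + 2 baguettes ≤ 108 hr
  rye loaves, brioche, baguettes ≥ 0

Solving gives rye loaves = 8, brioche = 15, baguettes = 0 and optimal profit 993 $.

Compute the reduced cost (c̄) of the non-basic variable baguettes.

-4

Both oven time and labor are binding at x*.
From A_Bᵀ y = c: 2·y_oven time + 6·y_labor = 51; 3·y_oven time + 4·y_labor = 39.
→ y_oven time = 3 and y_labor = 7.5.
Reduced cost of baguettes: c₃ − yᵀa₃ = 20 − (3·3 + 7.5·2) = 20 − 24 = -4.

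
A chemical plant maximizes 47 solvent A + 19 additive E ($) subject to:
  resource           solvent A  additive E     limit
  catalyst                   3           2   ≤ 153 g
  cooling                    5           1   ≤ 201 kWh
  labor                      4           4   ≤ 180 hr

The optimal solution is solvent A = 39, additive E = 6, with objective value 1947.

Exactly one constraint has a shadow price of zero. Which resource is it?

catalyst

catalyst: 129/153 (slack 24)
cooling: 201/201 (binding)
labor: 180/180 (binding)
By complementary slackness, a constraint with positive slack has shadow price 0 → catalyst.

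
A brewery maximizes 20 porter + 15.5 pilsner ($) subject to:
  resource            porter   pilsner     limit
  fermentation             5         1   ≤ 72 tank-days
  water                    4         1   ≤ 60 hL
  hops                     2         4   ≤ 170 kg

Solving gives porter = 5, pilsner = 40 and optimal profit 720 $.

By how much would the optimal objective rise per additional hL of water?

3.5

Check each constraint at x*: fermentation 65/72 (slack 7); water 60/60 (tight); hops 170/170 (tight).
Slack constraints have shadow price 0 (complementary slackness).
Dual feasibility on the basic columns requires 4·y_water + 2·y_hops = 20, 1·y_water + 4·y_hops = 15.5.
This yields shadow prices y_water = 3.5, y_hops = 3.
Shadow price of water = 3.5.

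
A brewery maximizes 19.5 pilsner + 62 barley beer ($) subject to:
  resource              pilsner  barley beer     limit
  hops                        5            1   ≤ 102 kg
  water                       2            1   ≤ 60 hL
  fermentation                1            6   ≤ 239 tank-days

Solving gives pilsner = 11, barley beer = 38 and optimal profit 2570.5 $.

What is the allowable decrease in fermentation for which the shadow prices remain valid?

Binding constraints: water, fermentation. The basis is B = [[2,1],[1,6]] with det 11.
Per unit decrease in fermentation, x* moves by d = (0.0909, -0.1818).
The basis stays optimal until hops becomes binding; allowable decrease = 33 tank-days.

33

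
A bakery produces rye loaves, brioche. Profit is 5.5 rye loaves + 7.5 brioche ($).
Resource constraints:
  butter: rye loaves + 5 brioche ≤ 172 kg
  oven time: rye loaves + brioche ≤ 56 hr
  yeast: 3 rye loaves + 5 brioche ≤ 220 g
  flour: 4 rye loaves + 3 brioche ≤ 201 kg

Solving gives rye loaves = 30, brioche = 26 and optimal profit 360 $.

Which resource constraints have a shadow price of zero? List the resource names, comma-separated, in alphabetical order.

butter: 160/172 (slack 12)
oven time: 56/56 (binding)
yeast: 220/220 (binding)
flour: 198/201 (slack 3)
By complementary slackness, a constraint with positive slack has shadow price 0 → butter, flour.

butter, flour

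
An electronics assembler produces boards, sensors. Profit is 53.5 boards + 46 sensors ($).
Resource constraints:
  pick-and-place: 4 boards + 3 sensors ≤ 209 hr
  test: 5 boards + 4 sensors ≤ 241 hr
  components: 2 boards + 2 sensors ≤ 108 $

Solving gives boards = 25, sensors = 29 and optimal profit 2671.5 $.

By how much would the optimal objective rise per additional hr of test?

7.5

At the optimum: pick-and-place uses 187 of 209 (slack = 22); test uses 241 of 241 (binding); components uses 108 of 108 (binding).
Since pick-and-place is not tight, its dual is 0.
From A_Bᵀ y = c: 5·y_test + 2·y_components = 53.5; 4·y_test + 2·y_components = 46.
Solving: y_test = 7.5, y_components = 8.
Shadow price of test = 7.5.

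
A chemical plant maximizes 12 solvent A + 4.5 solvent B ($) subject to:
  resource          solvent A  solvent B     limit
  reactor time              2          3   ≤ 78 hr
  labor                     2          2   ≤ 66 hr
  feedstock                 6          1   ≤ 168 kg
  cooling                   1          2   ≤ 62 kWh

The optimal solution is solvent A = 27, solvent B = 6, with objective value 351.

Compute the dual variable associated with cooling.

At the optimum: reactor time uses 72 of 78 (slack = 6); labor uses 66 of 66 (binding); feedstock uses 168 of 168 (binding); cooling uses 39 of 62 (slack = 23).
Since reactor time, cooling are not tight, their duals are 0.
The binding rows give the dual system: 2·y_labor + 6·y_feedstock = 12 and 2·y_labor + 1·y_feedstock = 4.5.
This yields shadow prices y_labor = 1.5, y_feedstock = 1.5.
Shadow price of cooling = 0.

0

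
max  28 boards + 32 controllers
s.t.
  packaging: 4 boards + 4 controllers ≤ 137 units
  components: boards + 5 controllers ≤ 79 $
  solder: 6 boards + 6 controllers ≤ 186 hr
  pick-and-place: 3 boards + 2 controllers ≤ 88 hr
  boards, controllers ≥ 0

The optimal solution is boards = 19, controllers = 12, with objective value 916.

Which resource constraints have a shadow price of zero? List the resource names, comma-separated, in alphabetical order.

packaging: 124/137 (slack 13)
components: 79/79 (binding)
solder: 186/186 (binding)
pick-and-place: 81/88 (slack 7)
By complementary slackness, a constraint with positive slack has shadow price 0 → packaging, pick-and-place.

packaging, pick-and-place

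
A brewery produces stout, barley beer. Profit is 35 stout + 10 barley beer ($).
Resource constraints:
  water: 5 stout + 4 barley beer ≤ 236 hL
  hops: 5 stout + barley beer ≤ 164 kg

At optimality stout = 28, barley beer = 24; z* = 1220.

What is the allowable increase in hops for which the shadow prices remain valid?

Binding constraints: water, hops. The basis is B = [[5,4],[5,1]] with det -15.
Per unit increase in hops, x* moves by d = (0.2667, -0.3333).
The basis stays optimal until barley beer reaches 0; allowable increase = 72 kg.

72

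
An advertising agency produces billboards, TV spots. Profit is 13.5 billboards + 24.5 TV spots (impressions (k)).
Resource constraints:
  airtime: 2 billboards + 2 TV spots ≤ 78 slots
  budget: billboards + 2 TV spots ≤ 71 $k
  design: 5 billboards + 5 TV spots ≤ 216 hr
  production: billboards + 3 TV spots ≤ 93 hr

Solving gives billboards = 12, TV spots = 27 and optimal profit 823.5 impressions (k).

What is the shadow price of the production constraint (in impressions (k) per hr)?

5.5

Binding: airtime and production. Non-binding: budget (5 unused), design (21 unused).
Slack constraints have shadow price 0 (complementary slackness).
Dual feasibility on the basic columns requires 2·y_airtime + 1·y_production = 13.5, 2·y_airtime + 3·y_production = 24.5.
→ y_airtime = 4 and y_production = 5.5.
Shadow price of production = 5.5.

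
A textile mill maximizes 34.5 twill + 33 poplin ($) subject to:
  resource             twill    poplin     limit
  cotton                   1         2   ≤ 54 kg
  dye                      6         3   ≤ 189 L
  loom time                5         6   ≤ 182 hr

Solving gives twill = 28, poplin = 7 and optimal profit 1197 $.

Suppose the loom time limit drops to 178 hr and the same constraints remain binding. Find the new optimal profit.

1179

Binding: dye and loom time. Non-binding: cotton (12 unused).
By complementary slackness, y = 0 for the non-binding constraint.
From A_Bᵀ y = c: 6·y_dye + 5·y_loom time = 34.5; 3·y_dye + 6·y_loom time = 33.
Solving: y_dye = 2, y_loom time = 4.5.
Δz = y_loom time·Δb = 4.5 × (-4) = -18, so new z* = 1197 − 18 = 1179.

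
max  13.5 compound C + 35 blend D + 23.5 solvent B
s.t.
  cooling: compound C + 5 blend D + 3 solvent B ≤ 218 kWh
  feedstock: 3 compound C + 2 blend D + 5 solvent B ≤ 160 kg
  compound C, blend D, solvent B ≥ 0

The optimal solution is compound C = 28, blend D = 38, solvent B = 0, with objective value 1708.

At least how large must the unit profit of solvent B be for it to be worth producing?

30.5

At the optimum: cooling uses 218 of 218 (binding); feedstock uses 160 of 160 (binding).
From A_Bᵀ y = c: 1·y_cooling + 3·y_feedstock = 13.5; 5·y_cooling + 2·y_feedstock = 35.
This yields shadow prices y_cooling = 6, y_feedstock = 2.5.
solvent B enters the basis when its profit ≥ yᵀa₃ = 6·3 + 2.5·5 = 30.5.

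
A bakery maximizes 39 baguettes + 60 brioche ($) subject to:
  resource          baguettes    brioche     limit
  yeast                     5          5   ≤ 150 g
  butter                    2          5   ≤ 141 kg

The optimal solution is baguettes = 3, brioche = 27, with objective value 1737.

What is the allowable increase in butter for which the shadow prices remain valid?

Binding constraints: yeast, butter. The basis is B = [[5,5],[2,5]] with det 15.
Per unit increase in butter, x* moves by d = (-0.3333, 0.3333).
The basis stays optimal until baguettes reaches 0; allowable increase = 9 kg.

9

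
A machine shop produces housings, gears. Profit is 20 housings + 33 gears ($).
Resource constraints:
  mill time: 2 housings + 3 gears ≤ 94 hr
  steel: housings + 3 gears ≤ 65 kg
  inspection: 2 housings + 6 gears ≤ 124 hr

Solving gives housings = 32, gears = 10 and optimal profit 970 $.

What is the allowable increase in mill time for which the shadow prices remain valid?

30

Binding constraints: mill time, inspection. The basis is B = [[2,3],[2,6]] with det 6.
Per unit increase in mill time, x* moves by d = (1, -0.3333).
The basis stays optimal until gears reaches 0; allowable increase = 30 hr.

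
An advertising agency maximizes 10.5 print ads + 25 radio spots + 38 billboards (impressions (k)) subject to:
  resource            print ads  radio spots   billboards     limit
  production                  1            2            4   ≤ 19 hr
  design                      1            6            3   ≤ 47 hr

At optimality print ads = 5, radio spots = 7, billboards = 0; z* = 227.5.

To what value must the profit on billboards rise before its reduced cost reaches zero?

At the optimum: production uses 19 of 19 (binding); design uses 47 of 47 (binding).
Dual feasibility on the basic columns requires 1·y_production + 1·y_design = 10.5, 2·y_production + 6·y_design = 25.
→ y_production = 9.5 and y_design = 1.
billboards enters the basis when its profit ≥ yᵀa₃ = 9.5·4 + 1·3 = 41.

41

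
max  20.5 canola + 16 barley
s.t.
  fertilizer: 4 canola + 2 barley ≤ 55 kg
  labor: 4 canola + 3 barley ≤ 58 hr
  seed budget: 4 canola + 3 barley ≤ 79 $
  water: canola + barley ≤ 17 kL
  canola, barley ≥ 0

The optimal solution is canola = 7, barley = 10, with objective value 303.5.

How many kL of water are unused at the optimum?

water used = 1·7 + 1·10 = 17; slack = 17 − 17 = 0.

0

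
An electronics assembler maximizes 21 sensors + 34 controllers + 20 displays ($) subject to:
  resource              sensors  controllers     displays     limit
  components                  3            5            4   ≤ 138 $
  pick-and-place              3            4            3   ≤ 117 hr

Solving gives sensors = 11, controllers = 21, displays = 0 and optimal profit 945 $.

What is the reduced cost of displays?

Both components and pick-and-place are binding at x*.
From A_Bᵀ y = c: 3·y_components + 3·y_pick-and-place = 21; 5·y_components + 4·y_pick-and-place = 34.
This yields shadow prices y_components = 6, y_pick-and-place = 1.
Reduced cost of displays: c₃ − yᵀa₃ = 20 − (6·4 + 1·3) = 20 − 27 = -7.

-7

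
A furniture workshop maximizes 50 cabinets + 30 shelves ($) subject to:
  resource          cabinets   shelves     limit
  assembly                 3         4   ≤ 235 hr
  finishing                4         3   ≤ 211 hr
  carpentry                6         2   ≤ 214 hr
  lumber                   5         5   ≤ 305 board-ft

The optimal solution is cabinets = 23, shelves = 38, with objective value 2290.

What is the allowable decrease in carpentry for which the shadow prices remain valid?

56

Binding constraints: carpentry, lumber. The basis is B = [[6,2],[5,5]] with det 20.
Per unit decrease in carpentry, x* moves by d = (-0.25, 0.25).
The basis stays optimal until assembly becomes binding; allowable decrease = 56 hr.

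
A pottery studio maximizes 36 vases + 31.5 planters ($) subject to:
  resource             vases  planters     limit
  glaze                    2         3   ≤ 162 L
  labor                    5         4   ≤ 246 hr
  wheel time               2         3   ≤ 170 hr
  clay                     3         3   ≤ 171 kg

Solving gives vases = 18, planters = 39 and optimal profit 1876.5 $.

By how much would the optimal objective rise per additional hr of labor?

Binding: labor and clay. Non-binding: glaze (9 unused), wheel time (17 unused).
Since glaze, wheel time are not tight, their duals are 0.
The binding rows give the dual system: 5·y_labor + 3·y_clay = 36 and 4·y_labor + 3·y_clay = 31.5.
→ y_labor = 4.5 and y_clay = 4.5.
Shadow price of labor = 4.5.

4.5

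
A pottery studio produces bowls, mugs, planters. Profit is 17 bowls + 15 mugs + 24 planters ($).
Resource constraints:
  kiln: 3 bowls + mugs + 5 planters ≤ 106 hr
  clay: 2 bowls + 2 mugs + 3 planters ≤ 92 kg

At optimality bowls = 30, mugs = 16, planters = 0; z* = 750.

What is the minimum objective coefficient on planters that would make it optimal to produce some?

Both kiln and clay are binding at x*.
From A_Bᵀ y = c: 3·y_kiln + 2·y_clay = 17; 1·y_kiln + 2·y_clay = 15.
→ y_kiln = 1 and y_clay = 7.
planters enters the basis when its profit ≥ yᵀa₃ = 1·5 + 7·3 = 26.

26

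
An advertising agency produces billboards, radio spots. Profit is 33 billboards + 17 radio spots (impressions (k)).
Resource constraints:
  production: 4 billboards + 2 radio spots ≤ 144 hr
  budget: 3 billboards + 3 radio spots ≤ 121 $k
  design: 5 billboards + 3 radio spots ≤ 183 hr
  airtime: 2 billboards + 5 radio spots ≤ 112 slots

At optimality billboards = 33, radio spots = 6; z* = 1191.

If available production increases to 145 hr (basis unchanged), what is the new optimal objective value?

1198

At the optimum: production uses 144 of 144 (binding); budget uses 117 of 121 (slack = 4); design uses 183 of 183 (binding); airtime uses 96 of 112 (slack = 16).
Slack constraints have shadow price 0 (complementary slackness).
From A_Bᵀ y = c: 4·y_production + 5·y_design = 33; 2·y_production + 3·y_design = 17.
→ y_production = 7 and y_design = 1.
Δz = y_production·Δb = 7 × (1) = 7, so new z* = 1191 + 7 = 1198.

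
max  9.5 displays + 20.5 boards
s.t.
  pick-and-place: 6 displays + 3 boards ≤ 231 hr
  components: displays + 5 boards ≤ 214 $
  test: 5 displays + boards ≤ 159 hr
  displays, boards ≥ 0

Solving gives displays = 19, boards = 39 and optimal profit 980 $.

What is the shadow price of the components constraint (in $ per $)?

3.5

At the optimum: pick-and-place uses 231 of 231 (binding); components uses 214 of 214 (binding); test uses 134 of 159 (slack = 25).
Since test is not tight, its dual is 0.
Dual feasibility on the basic columns requires 6·y_pick-and-place + 1·y_components = 9.5, 3·y_pick-and-place + 5·y_components = 20.5.
→ y_pick-and-place = 1 and y_components = 3.5.
Shadow price of components = 3.5.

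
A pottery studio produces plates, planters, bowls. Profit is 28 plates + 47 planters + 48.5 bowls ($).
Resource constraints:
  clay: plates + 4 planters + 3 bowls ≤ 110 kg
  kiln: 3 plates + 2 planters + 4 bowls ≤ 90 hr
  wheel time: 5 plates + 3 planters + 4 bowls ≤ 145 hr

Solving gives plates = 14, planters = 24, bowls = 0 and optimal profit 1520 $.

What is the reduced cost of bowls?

-3

Check each constraint at x*: clay 110/110 (tight); kiln 90/90 (tight); wheel time 142/145 (slack 3).
Since wheel time is not tight, its dual is 0.
The binding rows give the dual system: 1·y_clay + 3·y_kiln = 28 and 4·y_clay + 2·y_kiln = 47.
→ y_clay = 8.5 and y_kiln = 6.5.
Reduced cost of bowls: c₃ − yᵀa₃ = 48.5 − (8.5·3 + 6.5·4) = 48.5 − 51.5 = -3.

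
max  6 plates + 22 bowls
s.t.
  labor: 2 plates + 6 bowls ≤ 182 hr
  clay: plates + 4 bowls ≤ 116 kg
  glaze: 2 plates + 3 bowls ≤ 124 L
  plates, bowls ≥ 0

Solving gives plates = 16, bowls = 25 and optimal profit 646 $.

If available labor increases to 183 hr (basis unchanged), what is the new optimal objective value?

647

Binding: labor and clay. Non-binding: glaze (17 unused).
Since glaze is not tight, its dual is 0.
From A_Bᵀ y = c: 2·y_labor + 1·y_clay = 6; 6·y_labor + 4·y_clay = 22.
Solving: y_labor = 1, y_clay = 4.
Δz = y_labor·Δb = 1 × (1) = 1, so new z* = 646 + 1 = 647.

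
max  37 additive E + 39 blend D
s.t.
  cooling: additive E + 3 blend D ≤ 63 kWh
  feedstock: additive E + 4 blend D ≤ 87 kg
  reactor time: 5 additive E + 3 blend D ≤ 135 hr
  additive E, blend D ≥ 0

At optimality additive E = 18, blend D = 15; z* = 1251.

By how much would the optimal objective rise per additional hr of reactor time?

6

Check each constraint at x*: cooling 63/63 (tight); feedstock 78/87 (slack 9); reactor time 135/135 (tight).
Slack constraints have shadow price 0 (complementary slackness).
Dual feasibility on the basic columns requires 1·y_cooling + 5·y_reactor time = 37, 3·y_cooling + 3·y_reactor time = 39.
→ y_cooling = 7 and y_reactor time = 6.
Shadow price of reactor time = 6.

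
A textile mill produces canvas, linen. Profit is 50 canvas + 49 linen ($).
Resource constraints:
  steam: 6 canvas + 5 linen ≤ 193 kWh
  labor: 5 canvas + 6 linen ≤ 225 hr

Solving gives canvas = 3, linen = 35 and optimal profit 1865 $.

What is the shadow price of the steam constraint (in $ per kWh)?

Both steam and labor are binding at x*.
From A_Bᵀ y = c: 6·y_steam + 5·y_labor = 50; 5·y_steam + 6·y_labor = 49.
Solving: y_steam = 5, y_labor = 4.
Shadow price of steam = 5.

5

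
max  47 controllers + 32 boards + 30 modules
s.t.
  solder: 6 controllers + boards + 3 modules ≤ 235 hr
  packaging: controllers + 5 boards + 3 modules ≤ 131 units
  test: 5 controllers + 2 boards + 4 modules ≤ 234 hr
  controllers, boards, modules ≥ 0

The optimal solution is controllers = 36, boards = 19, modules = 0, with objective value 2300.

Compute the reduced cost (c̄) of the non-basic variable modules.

-6

Binding: solder and packaging. Non-binding: test (16 unused).
Since test is not tight, its dual is 0.
From A_Bᵀ y = c: 6·y_solder + 1·y_packaging = 47; 1·y_solder + 5·y_packaging = 32.
→ y_solder = 7 and y_packaging = 5.
Reduced cost of modules: c₃ − yᵀa₃ = 30 − (7·3 + 5·3) = 30 − 36 = -6.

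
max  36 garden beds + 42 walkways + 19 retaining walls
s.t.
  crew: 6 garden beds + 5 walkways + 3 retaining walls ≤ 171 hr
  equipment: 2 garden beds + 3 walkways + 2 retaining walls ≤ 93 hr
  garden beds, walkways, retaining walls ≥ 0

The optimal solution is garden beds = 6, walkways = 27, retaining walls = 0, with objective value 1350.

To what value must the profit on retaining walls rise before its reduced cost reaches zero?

Both crew and equipment are binding at x*.
The binding rows give the dual system: 6·y_crew + 2·y_equipment = 36 and 5·y_crew + 3·y_equipment = 42.
→ y_crew = 3 and y_equipment = 9.
retaining walls enters the basis when its profit ≥ yᵀa₃ = 3·3 + 9·2 = 27.

27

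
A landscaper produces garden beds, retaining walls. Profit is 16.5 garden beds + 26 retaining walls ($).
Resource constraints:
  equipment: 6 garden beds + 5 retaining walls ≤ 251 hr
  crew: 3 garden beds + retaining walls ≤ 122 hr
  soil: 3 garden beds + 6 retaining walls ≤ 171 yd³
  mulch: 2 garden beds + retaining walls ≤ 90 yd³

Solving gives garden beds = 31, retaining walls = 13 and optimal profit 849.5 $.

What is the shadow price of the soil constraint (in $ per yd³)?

3.5

Binding: equipment and soil. Non-binding: crew (16 unused), mulch (15 unused).
Since crew, mulch are not tight, their duals are 0.
The binding rows give the dual system: 6·y_equipment + 3·y_soil = 16.5 and 5·y_equipment + 6·y_soil = 26.
This yields shadow prices y_equipment = 1, y_soil = 3.5.
Shadow price of soil = 3.5.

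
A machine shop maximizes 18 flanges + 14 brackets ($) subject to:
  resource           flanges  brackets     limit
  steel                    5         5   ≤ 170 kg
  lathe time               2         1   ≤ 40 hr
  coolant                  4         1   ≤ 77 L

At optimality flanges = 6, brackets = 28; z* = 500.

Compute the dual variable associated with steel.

2

At the optimum: steel uses 170 of 170 (binding); lathe time uses 40 of 40 (binding); coolant uses 52 of 77 (slack = 25).
Since coolant is not tight, its dual is 0.
Dual feasibility on the basic columns requires 5·y_steel + 2·y_lathe time = 18, 5·y_steel + 1·y_lathe time = 14.
→ y_steel = 2 and y_lathe time = 4.
Shadow price of steel = 2.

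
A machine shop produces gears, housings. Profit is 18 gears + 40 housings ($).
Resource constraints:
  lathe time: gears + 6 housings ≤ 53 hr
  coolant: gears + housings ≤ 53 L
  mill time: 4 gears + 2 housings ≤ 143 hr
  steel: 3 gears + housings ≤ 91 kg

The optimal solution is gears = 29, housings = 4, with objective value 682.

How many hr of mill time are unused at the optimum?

mill time used = 4·29 + 2·4 = 124; slack = 143 − 124 = 19.

19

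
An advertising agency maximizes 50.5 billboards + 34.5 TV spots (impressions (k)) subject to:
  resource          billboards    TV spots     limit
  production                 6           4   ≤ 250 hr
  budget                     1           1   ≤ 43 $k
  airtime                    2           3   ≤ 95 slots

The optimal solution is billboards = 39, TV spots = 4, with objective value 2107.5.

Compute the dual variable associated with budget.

Binding: production and budget. Non-binding: airtime (5 unused).
By complementary slackness, y = 0 for the non-binding constraint.
From A_Bᵀ y = c: 6·y_production + 1·y_budget = 50.5; 4·y_production + 1·y_budget = 34.5.
→ y_production = 8 and y_budget = 2.5.
Shadow price of budget = 2.5.

2.5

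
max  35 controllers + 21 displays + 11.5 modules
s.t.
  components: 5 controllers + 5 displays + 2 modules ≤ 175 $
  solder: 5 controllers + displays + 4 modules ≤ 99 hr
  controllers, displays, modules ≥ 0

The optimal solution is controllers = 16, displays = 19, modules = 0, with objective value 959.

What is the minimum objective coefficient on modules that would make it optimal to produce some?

21

Both components and solder are binding at x*.
Dual feasibility on the basic columns requires 5·y_components + 5·y_solder = 35, 5·y_components + 1·y_solder = 21.
This yields shadow prices y_components = 3.5, y_solder = 3.5.
modules enters the basis when its profit ≥ yᵀa₃ = 3.5·2 + 3.5·4 = 21.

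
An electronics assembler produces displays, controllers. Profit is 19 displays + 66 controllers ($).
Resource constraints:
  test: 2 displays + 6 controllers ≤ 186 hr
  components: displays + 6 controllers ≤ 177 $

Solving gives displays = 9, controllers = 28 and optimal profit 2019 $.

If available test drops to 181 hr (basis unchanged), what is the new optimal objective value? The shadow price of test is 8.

1979

Δb = -5, so new z* = 2019 + (8)·(-5) = 2019 − 40 = 1979.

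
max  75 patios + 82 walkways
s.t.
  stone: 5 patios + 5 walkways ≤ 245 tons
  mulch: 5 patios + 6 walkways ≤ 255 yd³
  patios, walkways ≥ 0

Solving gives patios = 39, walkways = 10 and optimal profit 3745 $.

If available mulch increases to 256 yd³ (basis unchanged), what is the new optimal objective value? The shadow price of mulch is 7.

3752

Δb = 1, so new z* = 3745 + (7)·(1) = 3745 + 7 = 3752.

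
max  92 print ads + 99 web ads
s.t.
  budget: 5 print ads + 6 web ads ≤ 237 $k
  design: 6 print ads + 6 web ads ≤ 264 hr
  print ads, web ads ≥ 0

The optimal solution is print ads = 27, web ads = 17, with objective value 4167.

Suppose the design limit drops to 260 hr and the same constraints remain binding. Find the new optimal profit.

4129

Both budget and design are binding at x*.
The binding rows give the dual system: 5·y_budget + 6·y_design = 92 and 6·y_budget + 6·y_design = 99.
→ y_budget = 7 and y_design = 9.5.
Δz = y_design·Δb = 9.5 × (-4) = -38, so new z* = 4167 − 38 = 4129.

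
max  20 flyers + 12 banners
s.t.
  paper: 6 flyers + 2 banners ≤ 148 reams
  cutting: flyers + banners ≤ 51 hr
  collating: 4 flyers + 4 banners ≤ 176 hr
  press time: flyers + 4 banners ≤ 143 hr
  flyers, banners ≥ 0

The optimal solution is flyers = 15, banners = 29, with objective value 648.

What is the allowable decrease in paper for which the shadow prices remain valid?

Binding constraints: paper, collating. The basis is B = [[6,2],[4,4]] with det 16.
Per unit decrease in paper, x* moves by d = (-0.25, 0.25).
The basis stays optimal until press time becomes binding; allowable decrease = 16 reams.

16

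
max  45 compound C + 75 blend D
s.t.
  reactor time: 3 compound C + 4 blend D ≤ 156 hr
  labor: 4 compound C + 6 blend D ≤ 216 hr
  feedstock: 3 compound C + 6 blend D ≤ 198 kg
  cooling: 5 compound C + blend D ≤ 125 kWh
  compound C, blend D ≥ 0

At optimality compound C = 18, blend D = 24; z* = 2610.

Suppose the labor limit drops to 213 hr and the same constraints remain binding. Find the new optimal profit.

At the optimum: reactor time uses 150 of 156 (slack = 6); labor uses 216 of 216 (binding); feedstock uses 198 of 198 (binding); cooling uses 114 of 125 (slack = 11).
Since reactor time, cooling are not tight, their duals are 0.
The binding rows give the dual system: 4·y_labor + 3·y_feedstock = 45 and 6·y_labor + 6·y_feedstock = 75.
Solving: y_labor = 7.5, y_feedstock = 5.
Δz = y_labor·Δb = 7.5 × (-3) = -22.5, so new z* = 2610 − 22.5 = 2587.5.

2587.5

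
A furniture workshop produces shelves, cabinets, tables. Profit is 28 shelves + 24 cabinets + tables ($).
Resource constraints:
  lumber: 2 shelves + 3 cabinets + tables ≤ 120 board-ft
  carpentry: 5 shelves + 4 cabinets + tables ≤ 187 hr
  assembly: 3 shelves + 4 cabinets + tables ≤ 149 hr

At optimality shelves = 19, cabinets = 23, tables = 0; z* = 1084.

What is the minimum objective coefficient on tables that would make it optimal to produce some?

At the optimum: lumber uses 107 of 120 (slack = 13); carpentry uses 187 of 187 (binding); assembly uses 149 of 149 (binding).
By complementary slackness, y = 0 for the non-binding constraint.
The binding rows give the dual system: 5·y_carpentry + 3·y_assembly = 28 and 4·y_carpentry + 4·y_assembly = 24.
→ y_carpentry = 5 and y_assembly = 1.
tables enters the basis when its profit ≥ yᵀa₃ = 5·1 + 1·1 = 6.

6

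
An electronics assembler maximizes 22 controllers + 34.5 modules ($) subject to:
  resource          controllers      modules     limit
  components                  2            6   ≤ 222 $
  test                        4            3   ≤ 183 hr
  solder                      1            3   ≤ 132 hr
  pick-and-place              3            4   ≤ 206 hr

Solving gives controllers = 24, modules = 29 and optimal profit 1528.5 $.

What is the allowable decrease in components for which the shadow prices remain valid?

130.5

Binding constraints: components, test. The basis is B = [[2,6],[4,3]] with det -18.
Per unit decrease in components, x* moves by d = (0.1667, -0.2222).
The basis stays optimal until modules reaches 0; allowable decrease = 130.5 $.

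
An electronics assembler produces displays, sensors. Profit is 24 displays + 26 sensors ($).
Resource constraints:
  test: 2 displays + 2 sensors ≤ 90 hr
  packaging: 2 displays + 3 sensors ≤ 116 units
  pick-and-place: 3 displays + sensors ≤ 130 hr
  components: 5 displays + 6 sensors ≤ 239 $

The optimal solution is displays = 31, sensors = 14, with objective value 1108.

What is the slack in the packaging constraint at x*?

12

packaging used = 2·31 + 3·14 = 104; slack = 116 − 104 = 12.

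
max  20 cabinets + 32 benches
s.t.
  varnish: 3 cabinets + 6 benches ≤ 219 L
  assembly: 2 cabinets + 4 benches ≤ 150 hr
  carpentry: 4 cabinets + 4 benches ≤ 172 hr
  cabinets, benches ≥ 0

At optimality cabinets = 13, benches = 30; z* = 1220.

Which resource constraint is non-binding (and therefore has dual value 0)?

assembly

varnish: 219/219 (binding)
assembly: 146/150 (slack 4)
carpentry: 172/172 (binding)
By complementary slackness, a constraint with positive slack has shadow price 0 → assembly.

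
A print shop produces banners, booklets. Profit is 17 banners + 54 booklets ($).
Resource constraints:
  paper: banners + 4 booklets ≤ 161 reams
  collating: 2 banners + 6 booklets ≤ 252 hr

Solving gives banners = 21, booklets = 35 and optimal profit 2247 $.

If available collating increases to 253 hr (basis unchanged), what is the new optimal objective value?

Check each constraint at x*: paper 161/161 (tight); collating 252/252 (tight).
From A_Bᵀ y = c: 1·y_paper + 2·y_collating = 17; 4·y_paper + 6·y_collating = 54.
Solving: y_paper = 3, y_collating = 7.
Δz = y_collating·Δb = 7 × (1) = 7, so new z* = 2247 + 7 = 2254.

2254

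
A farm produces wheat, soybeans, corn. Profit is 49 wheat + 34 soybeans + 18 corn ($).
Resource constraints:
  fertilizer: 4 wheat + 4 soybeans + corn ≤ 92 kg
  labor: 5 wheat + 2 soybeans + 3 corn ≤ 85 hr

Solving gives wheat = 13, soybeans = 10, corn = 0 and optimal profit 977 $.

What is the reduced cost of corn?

Check each constraint at x*: fertilizer 92/92 (tight); labor 85/85 (tight).
The binding rows give the dual system: 4·y_fertilizer + 5·y_labor = 49 and 4·y_fertilizer + 2·y_labor = 34.
This yields shadow prices y_fertilizer = 6, y_labor = 5.
Reduced cost of corn: c₃ − yᵀa₃ = 18 − (6·1 + 5·3) = 18 − 21 = -3.

-3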